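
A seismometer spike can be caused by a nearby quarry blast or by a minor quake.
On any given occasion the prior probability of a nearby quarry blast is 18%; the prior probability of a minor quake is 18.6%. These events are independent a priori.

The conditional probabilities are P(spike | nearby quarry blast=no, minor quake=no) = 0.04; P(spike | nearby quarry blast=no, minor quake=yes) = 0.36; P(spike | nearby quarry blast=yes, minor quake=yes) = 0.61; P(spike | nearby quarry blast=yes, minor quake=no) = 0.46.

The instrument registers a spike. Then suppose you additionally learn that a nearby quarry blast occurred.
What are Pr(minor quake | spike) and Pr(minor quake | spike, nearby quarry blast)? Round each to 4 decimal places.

Pr(minor quake | spike) ≈ 0.4446; Pr(minor quake | spike, nearby quarry blast) ≈ 0.2325

Numerator (weight on configurations with minor quake): 0.054907 + 0.020423 = 0.075330
Denominator P(spike): 0.04×0.82×0.814 + 0.36×0.82×0.186 + 0.46×0.18×0.814 + 0.61×0.18×0.186 = 0.169428
Posterior = 0.075330 / 0.169428 ≈ 0.4446

Now condition on the additional information:
Enumerate both values of minor quake and weight by the priors:
  P(spike | nearby quarry blast) = 0.46*0.814 + 0.61*0.186
        = 0.374440 + 0.113460 = 0.487900
The terms with minor quake present sum to 0.113460, so
  P(minor quake | spike, nearby quarry blast) = 0.113460 / 0.487900 ≈ 0.2325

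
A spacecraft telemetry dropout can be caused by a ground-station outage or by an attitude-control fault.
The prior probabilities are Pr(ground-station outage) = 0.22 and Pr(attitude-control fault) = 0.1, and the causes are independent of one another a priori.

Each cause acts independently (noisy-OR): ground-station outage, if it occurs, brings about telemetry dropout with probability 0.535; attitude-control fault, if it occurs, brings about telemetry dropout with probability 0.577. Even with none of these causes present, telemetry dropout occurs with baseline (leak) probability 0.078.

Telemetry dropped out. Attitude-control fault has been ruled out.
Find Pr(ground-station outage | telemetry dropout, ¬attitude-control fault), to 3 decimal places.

Under noisy-OR, P(telemetry dropout | causes) = 1 − (1−0.078)·∏(1−qᵢ) over the active causes.
P(telemetry dropout | ¬attitude-control fault) = 0.078×0.78 + 0.57127×0.22 = 0.060840 + 0.125679 = 0.186519
Restricting to configurations with ground-station outage present: 0.57127×0.22 = 0.125679.
Hence the posterior is 0.125679/0.186519 ≈ 0.674.

Pr(ground-station outage | telemetry dropout, ¬attitude-control fault) ≈ 0.674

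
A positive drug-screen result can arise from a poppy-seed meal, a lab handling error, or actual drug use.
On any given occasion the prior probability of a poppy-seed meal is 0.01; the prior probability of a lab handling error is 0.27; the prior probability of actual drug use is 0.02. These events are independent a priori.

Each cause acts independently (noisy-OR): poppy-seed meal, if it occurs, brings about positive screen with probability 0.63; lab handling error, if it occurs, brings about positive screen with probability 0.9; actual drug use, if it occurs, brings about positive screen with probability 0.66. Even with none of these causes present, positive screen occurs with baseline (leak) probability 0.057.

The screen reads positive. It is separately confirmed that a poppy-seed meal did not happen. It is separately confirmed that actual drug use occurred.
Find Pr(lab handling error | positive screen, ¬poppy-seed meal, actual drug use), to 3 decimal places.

Pr(lab handling error | positive screen, ¬poppy-seed meal, actual drug use) ≈ 0.345

Under noisy-OR, P(positive screen | causes) = 1 − (1−0.057)·∏(1−qᵢ) over the active causes.
P(positive screen | ¬poppy-seed meal, actual drug use) = 0.67938*0.73 + 0.967938*0.27 = 0.495947 + 0.261343 = 0.757290
Of this, 0.261343 comes from 0.967938*0.27 (the lab handling error=true cases).
So P(lab handling error | positive screen, ¬poppy-seed meal, actual drug use) = 0.261343/0.757290 ≈ 0.345.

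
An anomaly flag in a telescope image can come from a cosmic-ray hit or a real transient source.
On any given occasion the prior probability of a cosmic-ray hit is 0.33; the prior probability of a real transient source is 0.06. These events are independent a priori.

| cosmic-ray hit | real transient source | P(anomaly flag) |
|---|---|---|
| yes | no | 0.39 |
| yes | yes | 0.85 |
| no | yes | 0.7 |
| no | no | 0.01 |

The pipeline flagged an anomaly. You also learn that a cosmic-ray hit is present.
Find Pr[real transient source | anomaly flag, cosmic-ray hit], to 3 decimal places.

P(anomaly flag | cosmic-ray hit) = 0.39·0.94 + 0.85·0.06 = 0.366600 + 0.051000 = 0.417600
The real transient source-present share is 0.85·0.06 = 0.051000.
So P(real transient source | anomaly flag, cosmic-ray hit) = 0.051000/0.417600 ≈ 0.122.

Pr[real transient source | anomaly flag, cosmic-ray hit] ≈ 0.122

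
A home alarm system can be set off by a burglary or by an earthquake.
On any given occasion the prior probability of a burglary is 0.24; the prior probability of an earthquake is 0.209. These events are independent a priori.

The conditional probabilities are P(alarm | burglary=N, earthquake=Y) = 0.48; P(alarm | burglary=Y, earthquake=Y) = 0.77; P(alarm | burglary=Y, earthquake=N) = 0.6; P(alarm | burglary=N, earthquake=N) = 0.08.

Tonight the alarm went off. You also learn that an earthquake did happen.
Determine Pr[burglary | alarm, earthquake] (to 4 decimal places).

Pr[burglary | alarm, earthquake] ≈ 0.3362

Numerator (weight on configurations with burglary): 0.77·0.24 = 0.184800
The normalizing constant is 0.48·0.76 + 0.77·0.24 = 0.549600
Posterior = 0.184800 / 0.549600 ≈ 0.3362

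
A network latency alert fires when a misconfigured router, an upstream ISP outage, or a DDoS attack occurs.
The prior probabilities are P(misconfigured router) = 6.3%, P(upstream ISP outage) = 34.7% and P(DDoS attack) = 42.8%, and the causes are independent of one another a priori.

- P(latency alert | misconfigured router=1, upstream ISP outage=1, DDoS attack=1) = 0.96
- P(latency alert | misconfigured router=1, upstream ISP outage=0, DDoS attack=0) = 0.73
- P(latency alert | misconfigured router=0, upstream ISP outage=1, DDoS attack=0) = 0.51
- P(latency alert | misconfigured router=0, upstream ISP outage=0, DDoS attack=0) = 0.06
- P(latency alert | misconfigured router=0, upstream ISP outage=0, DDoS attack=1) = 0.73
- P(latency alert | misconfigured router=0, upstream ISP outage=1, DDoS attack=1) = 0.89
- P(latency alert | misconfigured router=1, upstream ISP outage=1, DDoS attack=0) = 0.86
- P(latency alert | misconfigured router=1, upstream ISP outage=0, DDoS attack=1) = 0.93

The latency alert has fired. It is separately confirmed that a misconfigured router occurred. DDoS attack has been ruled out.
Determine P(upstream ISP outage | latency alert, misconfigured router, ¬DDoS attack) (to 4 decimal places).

P(latency alert | misconfigured router, ¬DDoS attack) = 0.73×0.653 + 0.86×0.347 = 0.476690 + 0.298420 = 0.775110
The upstream ISP outage-present share is 0.86×0.347 = 0.298420.
P(upstream ISP outage | latency alert, misconfigured router, ¬DDoS attack) = 0.298420 / 0.775110 ≈ 0.3850

P(upstream ISP outage | latency alert, misconfigured router, ¬DDoS attack) ≈ 0.3850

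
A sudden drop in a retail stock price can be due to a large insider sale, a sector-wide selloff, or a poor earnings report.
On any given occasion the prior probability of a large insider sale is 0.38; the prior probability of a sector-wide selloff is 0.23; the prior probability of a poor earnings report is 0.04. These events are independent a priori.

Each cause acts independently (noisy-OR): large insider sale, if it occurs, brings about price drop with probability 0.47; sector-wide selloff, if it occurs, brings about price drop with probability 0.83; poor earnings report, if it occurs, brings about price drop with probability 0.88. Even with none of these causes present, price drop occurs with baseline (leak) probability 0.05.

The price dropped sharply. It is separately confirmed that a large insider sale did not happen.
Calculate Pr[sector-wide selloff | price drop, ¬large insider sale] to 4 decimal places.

Under noisy-OR, P(price drop | causes) = 1 − (1−0.05)·∏(1−qᵢ) over the active causes.
Numerator (weight on configurations with sector-wide selloff): 0.185141 + 0.009022 = 0.194163
The normalizing constant is 0.05·0.77·0.96 + 0.886·0.77·0.04 + 0.8385·0.23·0.96 + 0.98062·0.23·0.04 = 0.258412
P(sector-wide selloff | price drop, ¬large insider sale) = 0.194163/0.258412 ≈ 0.7514

Pr[sector-wide selloff | price drop, ¬large insider sale] ≈ 0.7514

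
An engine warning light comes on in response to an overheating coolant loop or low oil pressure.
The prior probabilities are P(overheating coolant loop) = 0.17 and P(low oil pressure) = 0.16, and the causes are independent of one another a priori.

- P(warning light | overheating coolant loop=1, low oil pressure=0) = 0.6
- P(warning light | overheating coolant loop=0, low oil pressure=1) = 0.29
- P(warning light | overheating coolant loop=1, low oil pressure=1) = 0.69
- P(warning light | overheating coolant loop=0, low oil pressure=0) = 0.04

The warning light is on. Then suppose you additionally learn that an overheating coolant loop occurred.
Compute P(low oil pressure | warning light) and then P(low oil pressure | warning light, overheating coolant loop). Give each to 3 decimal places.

P(low oil pressure | warning light) ≈ 0.335; P(low oil pressure | warning light, overheating coolant loop) ≈ 0.180

Sum P(warning light|·) weighted by the priors over the 4 (overheating coolant loop, low oil pressure) configurations:
  P(warning light) = 0.04·0.83·0.84 + 0.29·0.83·0.16 + 0.6·0.17·0.84 + 0.69·0.17·0.16
        = 0.027888 + 0.038512 + 0.085680 + 0.018768 = 0.170848
The terms with low oil pressure present sum to 0.057280, so
  P(low oil pressure | warning light) = 0.057280 / 0.170848 ≈ 0.335

Now condition on the additional information:
By total probability over both values of low oil pressure:
  P(warning light | overheating coolant loop) = 0.6*0.84 + 0.69*0.16
        = 0.504000 + 0.110400 = 0.614400
The terms with low oil pressure present sum to 0.110400, so
  P(low oil pressure | warning light, overheating coolant loop) = 0.110400 / 0.614400 ≈ 0.180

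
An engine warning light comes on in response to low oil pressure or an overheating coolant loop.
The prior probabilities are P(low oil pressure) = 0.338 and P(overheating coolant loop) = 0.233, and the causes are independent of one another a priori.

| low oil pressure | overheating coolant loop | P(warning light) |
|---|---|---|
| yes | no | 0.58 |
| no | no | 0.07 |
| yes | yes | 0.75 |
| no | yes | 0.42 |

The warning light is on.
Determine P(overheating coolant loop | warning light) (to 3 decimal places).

P(warning light) = 0.07*0.662*0.767 + 0.42*0.662*0.233 + 0.58*0.338*0.767 + 0.75*0.338*0.233 = 0.035543 + 0.064783 + 0.150363 + 0.059066 = 0.309755
Restricting to configurations with overheating coolant loop present: 0.064783 + 0.059066 = 0.123849.
So P(overheating coolant loop | warning light) = 0.123849/0.309755 ≈ 0.400.

P(overheating coolant loop | warning light) ≈ 0.400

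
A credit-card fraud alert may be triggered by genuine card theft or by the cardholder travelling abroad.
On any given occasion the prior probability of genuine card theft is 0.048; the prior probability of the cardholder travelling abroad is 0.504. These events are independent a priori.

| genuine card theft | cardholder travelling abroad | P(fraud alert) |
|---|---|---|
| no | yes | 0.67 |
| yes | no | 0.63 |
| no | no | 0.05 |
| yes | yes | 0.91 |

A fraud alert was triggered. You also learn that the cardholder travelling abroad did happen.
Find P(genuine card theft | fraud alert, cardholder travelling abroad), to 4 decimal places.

Enumerate both values of genuine card theft and weight by the priors:
  P(fraud alert | cardholder travelling abroad) = 0.67·0.952 + 0.91·0.048
        = 0.637840 + 0.043680 = 0.681520
Configurations with genuine card theft contribute 0.043680, so
  P(genuine card theft | fraud alert, cardholder travelling abroad) = 0.043680 / 0.681520 ≈ 0.0641

P(genuine card theft | fraud alert, cardholder travelling abroad) ≈ 0.0641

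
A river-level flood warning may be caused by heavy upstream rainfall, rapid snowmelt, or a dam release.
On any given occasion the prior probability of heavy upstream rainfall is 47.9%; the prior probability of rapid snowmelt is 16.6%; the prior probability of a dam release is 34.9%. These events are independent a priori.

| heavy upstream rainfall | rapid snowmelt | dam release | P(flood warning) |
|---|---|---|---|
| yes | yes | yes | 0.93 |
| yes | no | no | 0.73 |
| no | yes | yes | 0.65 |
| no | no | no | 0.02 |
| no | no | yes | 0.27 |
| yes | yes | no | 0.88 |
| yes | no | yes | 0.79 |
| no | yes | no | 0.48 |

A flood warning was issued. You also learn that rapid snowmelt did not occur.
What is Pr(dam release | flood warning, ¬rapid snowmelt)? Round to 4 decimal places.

Pr(dam release | flood warning, ¬rapid snowmelt) ≈ 0.4359

P(flood warning | ¬rapid snowmelt) = 0.02*0.521*0.651 + 0.27*0.521*0.349 + 0.73*0.479*0.651 + 0.79*0.479*0.349 = 0.006783 + 0.049094 + 0.227635 + 0.132065 = 0.415577
Of this, 0.181159 comes from 0.049094 + 0.132065 (the dam release=true cases).
P(dam release | flood warning, ¬rapid snowmelt) = 0.181159 / 0.415577 ≈ 0.4359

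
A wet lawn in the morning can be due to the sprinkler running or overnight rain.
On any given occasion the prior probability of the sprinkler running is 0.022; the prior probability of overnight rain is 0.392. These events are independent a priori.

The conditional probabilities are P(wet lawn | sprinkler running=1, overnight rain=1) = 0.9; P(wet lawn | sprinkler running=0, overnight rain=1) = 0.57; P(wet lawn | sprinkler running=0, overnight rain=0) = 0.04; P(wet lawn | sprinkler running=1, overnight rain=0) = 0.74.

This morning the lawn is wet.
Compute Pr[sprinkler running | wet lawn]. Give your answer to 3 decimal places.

Pr[sprinkler running | wet lawn] ≈ 0.068

For the numerator, keep only sprinkler running=true terms: 0.009898 + 0.007762 = 0.017660
Normalizer over all consistent configurations: 0.04·0.978·0.608 + 0.57·0.978·0.392 + 0.74·0.022·0.608 + 0.9·0.022·0.392 = 0.259969
Posterior = 0.017660 / 0.259969 ≈ 0.068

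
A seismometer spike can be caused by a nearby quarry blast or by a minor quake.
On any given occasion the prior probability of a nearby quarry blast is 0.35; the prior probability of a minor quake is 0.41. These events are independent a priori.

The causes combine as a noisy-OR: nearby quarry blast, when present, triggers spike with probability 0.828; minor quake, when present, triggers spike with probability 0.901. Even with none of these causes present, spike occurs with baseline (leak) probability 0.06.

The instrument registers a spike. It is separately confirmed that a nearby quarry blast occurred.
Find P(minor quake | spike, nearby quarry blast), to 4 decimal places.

Under noisy-OR, P(spike | causes) = 1 − (1−0.06)·∏(1−qᵢ) over the active causes.
Enumerate both values of minor quake and weight by the priors:
  P(spike | nearby quarry blast) = 0.83832*0.59 + 0.983994*0.41
        = 0.494609 + 0.403438 = 0.898047
The terms with minor quake present sum to 0.403438, so
  P(minor quake | spike, nearby quarry blast) = 0.403438 / 0.898047 ≈ 0.4492

P(minor quake | spike, nearby quarry blast) ≈ 0.4492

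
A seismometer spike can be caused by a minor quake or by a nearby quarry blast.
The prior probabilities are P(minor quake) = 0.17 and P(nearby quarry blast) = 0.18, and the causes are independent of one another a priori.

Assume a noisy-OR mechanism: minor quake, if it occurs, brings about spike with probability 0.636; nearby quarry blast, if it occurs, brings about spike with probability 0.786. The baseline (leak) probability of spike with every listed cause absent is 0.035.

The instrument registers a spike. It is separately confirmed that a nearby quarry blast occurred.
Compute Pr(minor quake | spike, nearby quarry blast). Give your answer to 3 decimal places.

Under noisy-OR, P(spike | causes) = 1 − (1−0.035)·∏(1−qᵢ) over the active causes.
Enumerate both values of minor quake and weight by the priors:
  P(spike | nearby quarry blast) = 0.79349×0.83 + 0.92483×0.17
        = 0.658597 + 0.157221 = 0.815818
Keeping only the minor quake-present terms gives 0.157221, so
  P(minor quake | spike, nearby quarry blast) = 0.157221 / 0.815818 ≈ 0.193

Pr(minor quake | spike, nearby quarry blast) ≈ 0.193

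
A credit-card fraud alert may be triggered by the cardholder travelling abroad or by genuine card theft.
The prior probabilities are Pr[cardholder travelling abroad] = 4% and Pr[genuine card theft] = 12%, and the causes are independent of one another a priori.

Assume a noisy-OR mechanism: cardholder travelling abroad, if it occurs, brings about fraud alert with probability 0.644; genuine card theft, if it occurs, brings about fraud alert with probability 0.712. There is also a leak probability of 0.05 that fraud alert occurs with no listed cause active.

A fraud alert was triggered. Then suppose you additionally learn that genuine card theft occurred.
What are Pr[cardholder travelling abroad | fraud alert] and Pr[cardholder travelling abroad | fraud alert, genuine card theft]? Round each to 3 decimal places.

Pr[cardholder travelling abroad | fraud alert] ≈ 0.180; Pr[cardholder travelling abroad | fraud alert, genuine card theft] ≈ 0.049

Under noisy-OR, P(fraud alert | causes) = 1 − (1−0.05)·∏(1−qᵢ) over the active causes.
Numerator (weight on configurations with cardholder travelling abroad): 0.023295 + 0.004332 = 0.027627
Normalizer over all consistent configurations: 0.05*0.96*0.88 + 0.7264*0.96*0.12 + 0.6618*0.04*0.88 + 0.902598*0.04*0.12 = 0.153548
Posterior = 0.027627 / 0.153548 ≈ 0.180

Now also conditioning on genuine card theft=true:
P(fraud alert | genuine card theft) = 0.7264×0.96 + 0.902598×0.04 = 0.697344 + 0.036104 = 0.733448
The cardholder travelling abroad-present share is 0.902598×0.04 = 0.036104.
P(cardholder travelling abroad | fraud alert, genuine card theft) = 0.036104 / 0.733448 ≈ 0.049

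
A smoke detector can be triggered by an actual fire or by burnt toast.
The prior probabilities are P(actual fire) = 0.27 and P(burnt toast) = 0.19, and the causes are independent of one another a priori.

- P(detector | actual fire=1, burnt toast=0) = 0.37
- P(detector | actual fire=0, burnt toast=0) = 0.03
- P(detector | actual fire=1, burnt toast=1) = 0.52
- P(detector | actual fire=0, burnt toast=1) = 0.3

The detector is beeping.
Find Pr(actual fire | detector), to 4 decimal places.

Pr(actual fire | detector) ≈ 0.6445

For the numerator, keep only actual fire=true terms: 0.080919 + 0.026676 = 0.107595
Normalizer over all consistent configurations: 0.03·0.73·0.81 + 0.3·0.73·0.19 + 0.37·0.27·0.81 + 0.52·0.27·0.19 = 0.166944
Posterior = 0.107595 / 0.166944 ≈ 0.6445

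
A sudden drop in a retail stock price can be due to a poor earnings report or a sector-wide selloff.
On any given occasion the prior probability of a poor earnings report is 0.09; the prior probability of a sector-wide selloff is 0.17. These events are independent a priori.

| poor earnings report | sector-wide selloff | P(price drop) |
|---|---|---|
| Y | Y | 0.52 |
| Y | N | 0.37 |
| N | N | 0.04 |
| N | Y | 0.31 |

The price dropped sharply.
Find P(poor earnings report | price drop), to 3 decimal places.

Numerator (weight on configurations with poor earnings report): 0.027639 + 0.007956 = 0.035595
Normalizer over all consistent configurations: 0.04·0.91·0.83 + 0.31·0.91·0.17 + 0.37·0.09·0.83 + 0.52·0.09·0.17 = 0.113764
P(poor earnings report | price drop) = 0.035595/0.113764 ≈ 0.313

P(poor earnings report | price drop) ≈ 0.313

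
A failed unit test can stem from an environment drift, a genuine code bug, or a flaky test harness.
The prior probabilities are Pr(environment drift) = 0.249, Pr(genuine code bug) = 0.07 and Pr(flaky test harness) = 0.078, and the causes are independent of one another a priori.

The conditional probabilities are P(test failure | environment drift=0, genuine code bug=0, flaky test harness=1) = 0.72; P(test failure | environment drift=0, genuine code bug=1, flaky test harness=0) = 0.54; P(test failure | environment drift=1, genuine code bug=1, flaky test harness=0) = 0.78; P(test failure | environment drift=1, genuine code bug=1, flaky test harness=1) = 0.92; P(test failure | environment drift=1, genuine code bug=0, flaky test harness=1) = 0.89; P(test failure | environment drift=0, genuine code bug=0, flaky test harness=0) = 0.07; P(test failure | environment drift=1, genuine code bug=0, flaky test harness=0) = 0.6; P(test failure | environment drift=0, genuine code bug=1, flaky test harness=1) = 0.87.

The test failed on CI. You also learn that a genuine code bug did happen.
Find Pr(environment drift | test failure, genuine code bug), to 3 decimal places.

Pr(environment drift | test failure, genuine code bug) ≈ 0.317

Numerator (weight on configurations with environment drift): 0.179071 + 0.017868 = 0.196939
The normalizing constant is 0.54·0.751·0.922 + 0.87·0.751·0.078 + 0.78·0.249·0.922 + 0.92·0.249·0.078 = 0.621810
P(environment drift | test failure, genuine code bug) = 0.196939/0.621810 ≈ 0.317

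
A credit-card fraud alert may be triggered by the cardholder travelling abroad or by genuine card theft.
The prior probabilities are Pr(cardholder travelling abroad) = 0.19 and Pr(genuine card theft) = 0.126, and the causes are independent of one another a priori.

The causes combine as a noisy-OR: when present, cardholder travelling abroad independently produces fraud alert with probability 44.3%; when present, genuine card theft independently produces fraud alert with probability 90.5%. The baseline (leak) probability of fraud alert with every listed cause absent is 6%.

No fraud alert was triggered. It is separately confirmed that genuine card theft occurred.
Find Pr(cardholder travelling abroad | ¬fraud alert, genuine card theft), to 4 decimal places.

Under noisy-OR, P(fraud alert | causes) = 1 − (1−0.06)·∏(1−qᵢ) over the active causes.
By total probability over both values of cardholder travelling abroad:
  P(¬fraud alert | genuine card theft) = 0.0893×0.81 + 0.04974×0.19
        = 0.072333 + 0.009451 = 0.081784
Keeping only the cardholder travelling abroad-present terms gives 0.009451, so
  P(cardholder travelling abroad | ¬fraud alert, genuine card theft) = 0.009451 / 0.081784 ≈ 0.1156

Pr(cardholder travelling abroad | ¬fraud alert, genuine card theft) ≈ 0.1156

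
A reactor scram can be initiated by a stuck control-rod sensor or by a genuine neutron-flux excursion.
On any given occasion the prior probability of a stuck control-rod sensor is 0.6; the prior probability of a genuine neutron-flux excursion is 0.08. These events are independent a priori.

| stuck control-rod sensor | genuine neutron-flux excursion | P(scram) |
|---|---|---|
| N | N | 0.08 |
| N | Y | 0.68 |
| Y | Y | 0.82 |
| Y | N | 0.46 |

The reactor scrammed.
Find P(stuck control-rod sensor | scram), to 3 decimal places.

Enumerate the 4 (stuck control-rod sensor, genuine neutron-flux excursion) configurations and weight by the priors:
  P(scram) = 0.08·0.4·0.92 + 0.68·0.4·0.08 + 0.46·0.6·0.92 + 0.82·0.6·0.08
        = 0.029440 + 0.021760 + 0.253920 + 0.039360 = 0.344480
The terms with stuck control-rod sensor present sum to 0.293280, so
  P(stuck control-rod sensor | scram) = 0.293280 / 0.344480 ≈ 0.851

P(stuck control-rod sensor | scram) ≈ 0.851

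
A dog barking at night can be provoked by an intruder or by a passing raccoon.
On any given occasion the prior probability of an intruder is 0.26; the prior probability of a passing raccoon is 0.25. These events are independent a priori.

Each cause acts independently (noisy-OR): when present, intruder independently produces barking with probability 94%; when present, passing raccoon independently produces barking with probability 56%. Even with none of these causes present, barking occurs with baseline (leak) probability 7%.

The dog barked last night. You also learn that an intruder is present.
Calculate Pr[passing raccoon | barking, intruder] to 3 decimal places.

Pr[passing raccoon | barking, intruder] ≈ 0.256

Under noisy-OR, P(barking | causes) = 1 − (1−0.07)·∏(1−qᵢ) over the active causes.
P(barking | intruder) = 0.9442·0.75 + 0.975448·0.25 = 0.708150 + 0.243862 = 0.952012
Restricting to configurations with passing raccoon present: 0.975448·0.25 = 0.243862.
Hence the posterior is 0.243862/0.952012 ≈ 0.256.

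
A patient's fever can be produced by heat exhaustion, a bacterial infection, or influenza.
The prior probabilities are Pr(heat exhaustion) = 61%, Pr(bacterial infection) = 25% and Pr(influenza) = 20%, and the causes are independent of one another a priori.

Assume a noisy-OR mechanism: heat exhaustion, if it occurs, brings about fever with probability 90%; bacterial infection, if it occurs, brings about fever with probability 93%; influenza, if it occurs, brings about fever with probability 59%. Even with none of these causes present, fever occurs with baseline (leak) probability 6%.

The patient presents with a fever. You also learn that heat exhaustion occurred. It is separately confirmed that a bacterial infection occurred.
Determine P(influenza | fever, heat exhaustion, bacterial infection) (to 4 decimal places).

Under noisy-OR, P(fever | causes) = 1 − (1−0.06)·∏(1−qᵢ) over the active causes.
For the numerator, keep only influenza=true terms: 0.997302×0.2 = 0.199460
Denominator P(fever | heat exhaustion, bacterial infection): 0.99342×0.8 + 0.997302×0.2 = 0.994196
Posterior = 0.199460 / 0.994196 ≈ 0.2006

P(influenza | fever, heat exhaustion, bacterial infection) ≈ 0.2006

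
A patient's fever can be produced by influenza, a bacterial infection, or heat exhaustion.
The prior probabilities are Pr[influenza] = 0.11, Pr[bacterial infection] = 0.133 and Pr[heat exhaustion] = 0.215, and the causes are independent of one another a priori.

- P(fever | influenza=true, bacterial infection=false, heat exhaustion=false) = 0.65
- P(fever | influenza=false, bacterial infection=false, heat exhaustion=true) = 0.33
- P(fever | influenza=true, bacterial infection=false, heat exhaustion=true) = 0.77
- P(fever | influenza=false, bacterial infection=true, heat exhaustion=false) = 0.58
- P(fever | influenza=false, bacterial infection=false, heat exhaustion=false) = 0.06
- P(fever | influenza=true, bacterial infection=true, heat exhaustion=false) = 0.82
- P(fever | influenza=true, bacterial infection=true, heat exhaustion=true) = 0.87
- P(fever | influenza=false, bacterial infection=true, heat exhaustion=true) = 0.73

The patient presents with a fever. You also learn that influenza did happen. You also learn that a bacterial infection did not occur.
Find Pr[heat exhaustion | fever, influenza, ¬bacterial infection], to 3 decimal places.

Pr[heat exhaustion | fever, influenza, ¬bacterial infection] ≈ 0.245

Numerator (weight on configurations with heat exhaustion): 0.77·0.215 = 0.165550
Denominator P(fever | influenza, ¬bacterial infection): 0.65·0.785 + 0.77·0.215 = 0.675800
Posterior = 0.165550 / 0.675800 ≈ 0.245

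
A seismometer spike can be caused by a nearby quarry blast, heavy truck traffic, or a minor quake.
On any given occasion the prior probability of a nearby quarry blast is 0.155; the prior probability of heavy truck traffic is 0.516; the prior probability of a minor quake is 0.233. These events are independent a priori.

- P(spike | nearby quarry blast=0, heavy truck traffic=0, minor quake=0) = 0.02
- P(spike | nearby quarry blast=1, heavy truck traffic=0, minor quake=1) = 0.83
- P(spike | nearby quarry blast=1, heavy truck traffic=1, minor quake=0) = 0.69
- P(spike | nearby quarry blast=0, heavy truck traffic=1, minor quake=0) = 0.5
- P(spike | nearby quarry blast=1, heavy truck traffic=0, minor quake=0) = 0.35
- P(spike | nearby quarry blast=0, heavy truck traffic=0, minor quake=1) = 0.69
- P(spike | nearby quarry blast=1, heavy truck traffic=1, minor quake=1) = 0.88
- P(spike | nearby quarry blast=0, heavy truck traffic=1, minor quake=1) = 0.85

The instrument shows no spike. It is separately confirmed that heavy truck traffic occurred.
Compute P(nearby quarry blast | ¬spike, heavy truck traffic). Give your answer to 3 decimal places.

P(nearby quarry blast | ¬spike, heavy truck traffic) ≈ 0.104

P(¬spike | heavy truck traffic) = 0.5·0.845·0.767 + 0.15·0.845·0.233 + 0.31·0.155·0.767 + 0.12·0.155·0.233 = 0.324057 + 0.029533 + 0.036854 + 0.004334 = 0.394778
Restricting to configurations with nearby quarry blast present: 0.036854 + 0.004334 = 0.041188.
P(nearby quarry blast | ¬spike, heavy truck traffic) = 0.041188 / 0.394778 ≈ 0.104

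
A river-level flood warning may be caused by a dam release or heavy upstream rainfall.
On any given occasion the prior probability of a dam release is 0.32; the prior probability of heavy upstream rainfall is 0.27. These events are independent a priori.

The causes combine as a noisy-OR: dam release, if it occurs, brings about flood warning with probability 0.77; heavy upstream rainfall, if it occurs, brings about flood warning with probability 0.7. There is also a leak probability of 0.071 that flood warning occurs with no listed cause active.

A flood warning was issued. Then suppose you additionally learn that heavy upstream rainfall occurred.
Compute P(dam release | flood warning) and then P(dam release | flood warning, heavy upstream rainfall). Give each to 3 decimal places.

Under noisy-OR, P(flood warning | causes) = 1 − (1−0.071)·∏(1−qᵢ) over the active causes.
Sum P(flood warning|·) weighted by the priors over the 4 (dam release, heavy upstream rainfall) configurations:
  P(flood warning) = 0.071·0.68·0.73 + 0.7213·0.68·0.27 + 0.78633·0.32·0.73 + 0.935899·0.32·0.27
        = 0.035244 + 0.132431 + 0.183687 + 0.080862 = 0.432224
The terms with dam release present sum to 0.264549, so
  P(dam release | flood warning) = 0.264549 / 0.432224 ≈ 0.612

With the extra evidence:
Numerator (weight on configurations with dam release): 0.935899×0.32 = 0.299488
Denominator P(flood warning | heavy upstream rainfall): 0.7213×0.68 + 0.935899×0.32 = 0.789972
P(dam release | flood warning, heavy upstream rainfall) = 0.299488/0.789972 ≈ 0.379

P(dam release | flood warning) ≈ 0.612; P(dam release | flood warning, heavy upstream rainfall) ≈ 0.379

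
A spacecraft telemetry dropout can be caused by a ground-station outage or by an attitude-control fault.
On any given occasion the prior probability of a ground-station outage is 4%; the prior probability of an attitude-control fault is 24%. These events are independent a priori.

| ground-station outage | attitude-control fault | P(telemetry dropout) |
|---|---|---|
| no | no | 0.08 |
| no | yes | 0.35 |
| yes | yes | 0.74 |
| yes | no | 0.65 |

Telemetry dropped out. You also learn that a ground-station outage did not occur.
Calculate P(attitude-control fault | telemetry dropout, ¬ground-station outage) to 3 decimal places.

Enumerate both values of attitude-control fault and weight by the priors:
  P(telemetry dropout | ¬ground-station outage) = 0.08×0.76 + 0.35×0.24
        = 0.060800 + 0.084000 = 0.144800
Keeping only the attitude-control fault-present terms gives 0.084000, so
  P(attitude-control fault | telemetry dropout, ¬ground-station outage) = 0.084000 / 0.144800 ≈ 0.580

P(attitude-control fault | telemetry dropout, ¬ground-station outage) ≈ 0.580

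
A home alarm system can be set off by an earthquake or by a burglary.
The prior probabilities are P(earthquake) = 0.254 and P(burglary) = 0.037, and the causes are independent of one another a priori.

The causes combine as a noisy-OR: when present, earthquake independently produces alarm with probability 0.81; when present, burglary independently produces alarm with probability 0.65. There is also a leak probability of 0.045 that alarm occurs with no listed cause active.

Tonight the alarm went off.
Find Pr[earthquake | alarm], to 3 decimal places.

Under noisy-OR, P(alarm | causes) = 1 − (1−0.045)·∏(1−qᵢ) over the active causes.
By total probability over the 4 (earthquake, burglary) configurations:
  P(alarm) = 0.045·0.746·0.963 + 0.66575·0.746·0.037 + 0.81855·0.254·0.963 + 0.936493·0.254·0.037
        = 0.032328 + 0.018376 + 0.200219 + 0.008801 = 0.259724
The terms with earthquake present sum to 0.209020, so
  P(earthquake | alarm) = 0.209020 / 0.259724 ≈ 0.805

Pr[earthquake | alarm] ≈ 0.805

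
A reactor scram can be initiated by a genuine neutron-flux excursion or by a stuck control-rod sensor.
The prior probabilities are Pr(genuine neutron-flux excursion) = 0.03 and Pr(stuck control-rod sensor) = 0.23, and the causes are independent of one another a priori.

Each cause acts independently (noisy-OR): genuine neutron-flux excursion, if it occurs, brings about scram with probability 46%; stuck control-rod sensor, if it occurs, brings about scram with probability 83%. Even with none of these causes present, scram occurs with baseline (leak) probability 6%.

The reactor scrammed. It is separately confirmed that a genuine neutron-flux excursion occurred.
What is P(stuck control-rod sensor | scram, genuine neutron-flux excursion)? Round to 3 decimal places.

Under noisy-OR, P(scram | causes) = 1 − (1−0.06)·∏(1−qᵢ) over the active causes.
P(scram | genuine neutron-flux excursion) = 0.4924×0.77 + 0.913708×0.23 = 0.379148 + 0.210153 = 0.589301
Of this, 0.210153 comes from 0.913708×0.23 (the stuck control-rod sensor=true cases).
P(stuck control-rod sensor | scram, genuine neutron-flux excursion) = 0.210153 / 0.589301 ≈ 0.357

P(stuck control-rod sensor | scram, genuine neutron-flux excursion) ≈ 0.357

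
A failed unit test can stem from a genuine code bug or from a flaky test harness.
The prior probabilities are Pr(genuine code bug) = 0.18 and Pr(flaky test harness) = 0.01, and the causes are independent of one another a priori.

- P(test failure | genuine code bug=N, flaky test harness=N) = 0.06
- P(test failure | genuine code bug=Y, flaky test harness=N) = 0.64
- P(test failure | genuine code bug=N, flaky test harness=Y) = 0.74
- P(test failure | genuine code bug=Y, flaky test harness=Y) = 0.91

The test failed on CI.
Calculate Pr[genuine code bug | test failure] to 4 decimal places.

Enumerate the 4 (genuine code bug, flaky test harness) configurations and weight by the priors:
  P(test failure) = 0.06·0.82·0.99 + 0.74·0.82·0.01 + 0.64·0.18·0.99 + 0.91·0.18·0.01
        = 0.048708 + 0.006068 + 0.114048 + 0.001638 = 0.170462
The terms with genuine code bug present sum to 0.115686, so
  P(genuine code bug | test failure) = 0.115686 / 0.170462 ≈ 0.6787

Pr[genuine code bug | test failure] ≈ 0.6787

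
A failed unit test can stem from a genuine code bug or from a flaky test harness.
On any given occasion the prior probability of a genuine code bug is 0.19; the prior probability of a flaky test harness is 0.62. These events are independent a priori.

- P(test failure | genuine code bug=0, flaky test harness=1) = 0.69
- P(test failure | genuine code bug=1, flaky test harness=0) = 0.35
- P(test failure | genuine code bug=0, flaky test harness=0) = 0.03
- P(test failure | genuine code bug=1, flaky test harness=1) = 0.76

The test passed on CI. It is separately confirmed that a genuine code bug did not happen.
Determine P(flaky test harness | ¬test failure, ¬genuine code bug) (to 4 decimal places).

Sum P(¬test failure|·) weighted by the priors over both values of flaky test harness:
  P(¬test failure | ¬genuine code bug) = 0.97·0.38 + 0.31·0.62
        = 0.368600 + 0.192200 = 0.560800
Configurations with flaky test harness contribute 0.192200, so
  P(flaky test harness | ¬test failure, ¬genuine code bug) = 0.192200 / 0.560800 ≈ 0.3427

P(flaky test harness | ¬test failure, ¬genuine code bug) ≈ 0.3427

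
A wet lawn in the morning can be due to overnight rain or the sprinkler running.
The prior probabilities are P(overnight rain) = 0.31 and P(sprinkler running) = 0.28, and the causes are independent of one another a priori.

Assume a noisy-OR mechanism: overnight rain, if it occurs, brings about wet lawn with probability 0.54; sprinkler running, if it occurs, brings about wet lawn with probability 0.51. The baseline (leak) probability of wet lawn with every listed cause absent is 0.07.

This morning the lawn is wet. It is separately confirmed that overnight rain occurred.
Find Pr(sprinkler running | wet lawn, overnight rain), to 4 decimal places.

Pr(sprinkler running | wet lawn, overnight rain) ≈ 0.3495

Under noisy-OR, P(wet lawn | causes) = 1 − (1−0.07)·∏(1−qᵢ) over the active causes.
By total probability over both values of sprinkler running:
  P(wet lawn | overnight rain) = 0.5722*0.72 + 0.790378*0.28
        = 0.411984 + 0.221306 = 0.633290
The terms with sprinkler running present sum to 0.221306, so
  P(sprinkler running | wet lawn, overnight rain) = 0.221306 / 0.633290 ≈ 0.3495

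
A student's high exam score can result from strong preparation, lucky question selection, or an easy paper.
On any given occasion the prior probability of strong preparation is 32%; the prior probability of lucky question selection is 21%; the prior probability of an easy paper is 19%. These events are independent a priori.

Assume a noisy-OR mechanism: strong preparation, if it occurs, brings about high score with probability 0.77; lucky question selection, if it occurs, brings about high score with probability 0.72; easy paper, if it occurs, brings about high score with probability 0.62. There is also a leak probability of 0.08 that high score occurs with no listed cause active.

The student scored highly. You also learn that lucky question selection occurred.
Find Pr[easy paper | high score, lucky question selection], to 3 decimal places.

Under noisy-OR, P(high score | causes) = 1 − (1−0.08)·∏(1−qᵢ) over the active causes.
P(high score | lucky question selection) = 0.7424·0.68·0.81 + 0.902112·0.68·0.19 + 0.940752·0.32·0.81 + 0.977486·0.32·0.19 = 0.408914 + 0.116553 + 0.243843 + 0.059431 = 0.828741
The easy paper-present share is 0.116553 + 0.059431 = 0.175984.
Hence the posterior is 0.175984/0.828741 ≈ 0.212.

Pr[easy paper | high score, lucky question selection] ≈ 0.212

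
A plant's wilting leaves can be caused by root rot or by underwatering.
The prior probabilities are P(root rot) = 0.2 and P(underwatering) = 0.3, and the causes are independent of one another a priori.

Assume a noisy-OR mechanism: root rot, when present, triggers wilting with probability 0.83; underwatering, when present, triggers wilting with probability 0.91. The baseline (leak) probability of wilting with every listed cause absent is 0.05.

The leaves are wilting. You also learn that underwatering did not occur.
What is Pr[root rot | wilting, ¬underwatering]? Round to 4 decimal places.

Pr[root rot | wilting, ¬underwatering] ≈ 0.8074

Under noisy-OR, P(wilting | causes) = 1 − (1−0.05)·∏(1−qᵢ) over the active causes.
P(wilting | ¬underwatering) = 0.05·0.8 + 0.8385·0.2 = 0.040000 + 0.167700 = 0.207700
The root rot-present share is 0.8385·0.2 = 0.167700.
So P(root rot | wilting, ¬underwatering) = 0.167700/0.207700 ≈ 0.8074.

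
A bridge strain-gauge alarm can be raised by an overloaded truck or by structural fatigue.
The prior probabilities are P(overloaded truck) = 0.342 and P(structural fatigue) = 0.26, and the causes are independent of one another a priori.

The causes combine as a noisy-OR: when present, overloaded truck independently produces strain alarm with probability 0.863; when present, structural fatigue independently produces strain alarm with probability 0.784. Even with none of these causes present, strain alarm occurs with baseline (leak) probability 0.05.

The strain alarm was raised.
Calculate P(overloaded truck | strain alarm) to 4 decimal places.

P(overloaded truck | strain alarm) ≈ 0.6566

Under noisy-OR, P(strain alarm | causes) = 1 − (1−0.05)·∏(1−qᵢ) over the active causes.
Sum P(strain alarm|·) weighted by the priors over the 4 (overloaded truck, structural fatigue) configurations:
  P(strain alarm) = 0.05·0.658·0.74 + 0.7948·0.658·0.26 + 0.86985·0.342·0.74 + 0.971888·0.342·0.26
        = 0.024346 + 0.135974 + 0.220142 + 0.086420 = 0.466882
Configurations with overloaded truck contribute 0.306562, so
  P(overloaded truck | strain alarm) = 0.306562 / 0.466882 ≈ 0.6566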